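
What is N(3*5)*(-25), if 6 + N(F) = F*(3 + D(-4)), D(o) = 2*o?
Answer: 2025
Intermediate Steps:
N(F) = -6 - 5*F (N(F) = -6 + F*(3 + 2*(-4)) = -6 + F*(3 - 8) = -6 + F*(-5) = -6 - 5*F)
N(3*5)*(-25) = (-6 - 15*5)*(-25) = (-6 - 5*15)*(-25) = (-6 - 75)*(-25) = -81*(-25) = 2025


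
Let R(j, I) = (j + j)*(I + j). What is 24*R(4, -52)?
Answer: -9216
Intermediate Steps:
R(j, I) = 2*j*(I + j) (R(j, I) = (2*j)*(I + j) = 2*j*(I + j))
24*R(4, -52) = 24*(2*4*(-52 + 4)) = 24*(2*4*(-48)) = 24*(-384) = -9216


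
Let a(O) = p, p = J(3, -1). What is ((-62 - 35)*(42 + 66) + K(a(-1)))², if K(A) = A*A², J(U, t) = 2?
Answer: 109579024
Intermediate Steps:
p = 2
a(O) = 2
K(A) = A³
((-62 - 35)*(42 + 66) + K(a(-1)))² = ((-62 - 35)*(42 + 66) + 2³)² = (-97*108 + 8)² = (-10476 + 8)² = (-10468)² = 109579024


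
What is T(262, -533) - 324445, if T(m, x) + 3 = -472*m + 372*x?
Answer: -646388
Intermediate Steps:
T(m, x) = -3 - 472*m + 372*x (T(m, x) = -3 + (-472*m + 372*x) = -3 - 472*m + 372*x)
T(262, -533) - 324445 = (-3 - 472*262 + 372*(-533)) - 324445 = (-3 - 123664 - 198276) - 324445 = -321943 - 324445 = -646388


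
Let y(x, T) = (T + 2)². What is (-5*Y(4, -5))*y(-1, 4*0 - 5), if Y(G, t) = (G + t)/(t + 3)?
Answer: -45/2 ≈ -22.500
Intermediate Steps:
Y(G, t) = (G + t)/(3 + t)
y(x, T) = (2 + T)²
(-5*Y(4, -5))*y(-1, 4*0 - 5) = (-5*(4 - 5)/(3 - 5))*(2 + (4*0 - 5))² = (-5*(-1)/(-2))*(2 + (0 - 5))² = (-(-5)*(-1)/2)*(2 - 5)² = -5*½*(-3)² = -5/2*9 = -45/2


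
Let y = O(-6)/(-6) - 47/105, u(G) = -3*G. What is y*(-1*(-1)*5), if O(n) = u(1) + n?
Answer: 221/42 ≈ 5.2619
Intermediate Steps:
O(n) = -3 + n (O(n) = -3*1 + n = -3 + n)
y = 221/210 (y = (-3 - 6)/(-6) - 47/105 = -9*(-⅙) - 47*1/105 = 3/2 - 47/105 = 221/210 ≈ 1.0524)
y*(-1*(-1)*5) = 221*(-1*(-1)*5)/210 = 221*(1*5)/210 = (221/210)*5 = 221/42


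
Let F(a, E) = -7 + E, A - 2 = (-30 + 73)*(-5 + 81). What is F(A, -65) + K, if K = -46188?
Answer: -46260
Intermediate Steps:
A = 3270 (A = 2 + (-30 + 73)*(-5 + 81) = 2 + 43*76 = 2 + 3268 = 3270)
F(A, -65) + K = (-7 - 65) - 46188 = -72 - 46188 = -46260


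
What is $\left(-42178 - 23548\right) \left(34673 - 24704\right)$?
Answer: $-655222494$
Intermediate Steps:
$\left(-42178 - 23548\right) \left(34673 - 24704\right) = \left(-65726\right) 9969 = -655222494$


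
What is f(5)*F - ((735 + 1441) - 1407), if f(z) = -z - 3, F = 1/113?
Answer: -86905/113 ≈ -769.07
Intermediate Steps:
F = 1/113 ≈ 0.0088496
f(z) = -3 - z
f(5)*F - ((735 + 1441) - 1407) = (-3 - 1*5)*(1/113) - ((735 + 1441) - 1407) = (-3 - 5)*(1/113) - (2176 - 1407) = -8*1/113 - 1*769 = -8/113 - 769 = -86905/113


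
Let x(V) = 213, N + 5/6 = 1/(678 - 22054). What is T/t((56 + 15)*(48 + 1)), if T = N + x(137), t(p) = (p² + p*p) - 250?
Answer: 13605821/1552322896896 ≈ 8.7648e-6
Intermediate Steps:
N = -53443/64128 (N = -⅚ + 1/(678 - 22054) = -⅚ + 1/(-21376) = -⅚ - 1/21376 = -53443/64128 ≈ -0.83338)
t(p) = -250 + 2*p² (t(p) = (p² + p²) - 250 = 2*p² - 250 = -250 + 2*p²)
T = 13605821/64128 (T = -53443/64128 + 213 = 13605821/64128 ≈ 212.17)
T/t((56 + 15)*(48 + 1)) = 13605821/(64128*(-250 + 2*((56 + 15)*(48 + 1))²)) = 13605821/(64128*(-250 + 2*(71*49)²)) = 13605821/(64128*(-250 + 2*3479²)) = 13605821/(64128*(-250 + 2*12103441)) = 13605821/(64128*(-250 + 24206882)) = (13605821/64128)/24206632 = (13605821/64128)*(1/24206632) = 13605821/1552322896896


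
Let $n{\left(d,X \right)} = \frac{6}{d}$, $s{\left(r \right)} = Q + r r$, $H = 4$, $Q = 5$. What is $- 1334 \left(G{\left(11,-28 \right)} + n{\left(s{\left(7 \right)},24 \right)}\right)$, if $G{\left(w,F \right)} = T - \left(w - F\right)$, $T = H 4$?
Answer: $\frac{274804}{9} \approx 30534.0$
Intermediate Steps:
$s{\left(r \right)} = 5 + r^{2}$ ($s{\left(r \right)} = 5 + r r = 5 + r^{2}$)
$T = 16$ ($T = 4 \cdot 4 = 16$)
$G{\left(w,F \right)} = 16 + F - w$ ($G{\left(w,F \right)} = 16 - \left(w - F\right) = 16 + \left(F - w\right) = 16 + F - w$)
$- 1334 \left(G{\left(11,-28 \right)} + n{\left(s{\left(7 \right)},24 \right)}\right) = - 1334 \left(\left(16 - 28 - 11\right) + \frac{6}{5 + 7^{2}}\right) = - 1334 \left(\left(16 - 28 - 11\right) + \frac{6}{5 + 49}\right) = - 1334 \left(-23 + \frac{6}{54}\right) = - 1334 \left(-23 + 6 \cdot \frac{1}{54}\right) = - 1334 \left(-23 + \frac{1}{9}\right) = \left(-1334\right) \left(- \frac{206}{9}\right) = \frac{274804}{9}$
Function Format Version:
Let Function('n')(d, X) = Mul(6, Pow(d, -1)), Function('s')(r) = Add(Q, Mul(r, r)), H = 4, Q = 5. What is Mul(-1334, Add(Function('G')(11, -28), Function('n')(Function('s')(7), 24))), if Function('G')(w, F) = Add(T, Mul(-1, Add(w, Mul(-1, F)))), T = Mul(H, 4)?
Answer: Rational(274804, 9) ≈ 30534.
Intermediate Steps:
Function('s')(r) = Add(5, Pow(r, 2)) (Function('s')(r) = Add(5, Mul(r, r)) = Add(5, Pow(r, 2)))
T = 16 (T = Mul(4, 4) = 16)
Function('G')(w, F) = Add(16, F, Mul(-1, w)) (Function('G')(w, F) = Add(16, Mul(-1, Add(w, Mul(-1, F)))) = Add(16, Add(F, Mul(-1, w))) = Add(16, F, Mul(-1, w)))
Mul(-1334, Add(Function('G')(11, -28), Function('n')(Function('s')(7), 24))) = Mul(-1334, Add(Add(16, -28, Mul(-1, 11)), Mul(6, Pow(Add(5, Pow(7, 2)), -1)))) = Mul(-1334, Add(Add(16, -28, -11), Mul(6, Pow(Add(5, 49), -1)))) = Mul(-1334, Add(-23, Mul(6, Pow(54, -1)))) = Mul(-1334, Add(-23, Mul(6, Rational(1, 54)))) = Mul(-1334, Add(-23, Rational(1, 9))) = Mul(-1334, Rational(-206, 9)) = Rational(274804, 9)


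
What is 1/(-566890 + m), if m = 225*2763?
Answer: 1/54785 ≈ 1.8253e-5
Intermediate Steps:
m = 621675
1/(-566890 + m) = 1/(-566890 + 621675) = 1/54785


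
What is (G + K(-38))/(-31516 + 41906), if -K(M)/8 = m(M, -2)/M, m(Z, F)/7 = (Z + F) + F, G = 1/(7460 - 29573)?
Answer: -26004907/4365327330 ≈ -0.0059571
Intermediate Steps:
G = -1/22113 (G = 1/(-22113) = -1/22113 ≈ -4.5222e-5)
m(Z, F) = 7*Z + 14*F (m(Z, F) = 7*((Z + F) + F) = 7*((F + Z) + F) = 7*(Z + 2*F) = 7*Z + 14*F)
K(M) = -8*(-28 + 7*M)/M (K(M) = -8*(7*M + 14*(-2))/M = -8*(7*M - 28)/M = -8*(-28 + 7*M)/M)
(G + K(-38))/(-31516 + 41906) = (-1/22113 + (-56 + 224/(-38)))/(-31516 + 41906) = (-1/22113 + (-56 + 224*(-1/38)))/10390 = (-1/22113 + (-56 - 112/19))*(1/10390) = (-1/22113 - 1176/19)*(1/10390) = -26004907/420147*1/10390 = -26004907/4365327330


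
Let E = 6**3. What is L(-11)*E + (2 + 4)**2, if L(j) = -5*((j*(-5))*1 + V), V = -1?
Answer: -58284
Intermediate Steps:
E = 216
L(j) = 5 + 25*j (L(j) = -5*((j*(-5))*1 - 1) = -5*(-5*j*1 - 1) = -5*(-5*j - 1) = -5*(-1 - 5*j) = 5 + 25*j)
L(-11)*E + (2 + 4)**2 = (5 + 25*(-11))*216 + (2 + 4)**2 = (5 - 275)*216 + 6**2 = -270*216 + 36 = -58320 + 36 = -58284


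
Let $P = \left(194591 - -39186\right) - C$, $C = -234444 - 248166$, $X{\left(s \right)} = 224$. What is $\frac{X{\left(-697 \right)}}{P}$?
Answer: $\frac{32}{102341} \approx 0.00031268$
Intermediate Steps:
$C = -482610$
$P = 716387$ ($P = \left(194591 - -39186\right) - -482610 = \left(194591 + 39186\right) + 482610 = 233777 + 482610 = 716387$)
$\frac{X{\left(-697 \right)}}{P} = \frac{224}{716387} = 224 \cdot \frac{1}{716387} = \frac{32}{102341}$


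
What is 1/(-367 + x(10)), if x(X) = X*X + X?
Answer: -1/257 ≈ -0.0038911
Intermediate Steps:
x(X) = X + X² (x(X) = X² + X = X + X²)
1/(-367 + x(10)) = 1/(-367 + 10*(1 + 10)) = 1/(-367 + 10*11) = 1/(-367 + 110) = 1/(-257) = -1/257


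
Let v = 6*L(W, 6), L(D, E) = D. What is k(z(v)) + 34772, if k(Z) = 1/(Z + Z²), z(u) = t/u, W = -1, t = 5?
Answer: 173824/5 ≈ 34765.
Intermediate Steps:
v = -6 (v = 6*(-1) = -6)
z(u) = 5/u
k(z(v)) + 34772 = 1/(((5/(-6)))*(1 + 5/(-6))) + 34772 = 1/(((5*(-⅙)))*(1 + 5*(-⅙))) + 34772 = 1/((-⅚)*(1 - ⅚)) + 34772 = -6/(5*⅙) + 34772 = -6/5*6 + 34772 = -36/5 + 34772 = 173824/5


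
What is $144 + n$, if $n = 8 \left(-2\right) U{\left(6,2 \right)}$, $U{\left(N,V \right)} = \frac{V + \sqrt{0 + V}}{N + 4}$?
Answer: $\frac{704}{5} - \frac{8 \sqrt{2}}{5} \approx 138.54$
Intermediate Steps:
$U{\left(N,V \right)} = \frac{V + \sqrt{V}}{4 + N}$
$n = - \frac{16}{5} - \frac{8 \sqrt{2}}{5}$ ($n = 8 \left(-2\right) \frac{2 + \sqrt{2}}{4 + 6} = - 16 \frac{2 + \sqrt{2}}{10} = - 16 \left(\frac{1}{5} + \frac{\sqrt{2}}{10}\right) = - \frac{16}{5} - \frac{8 \sqrt{2}}{5} \approx -5.4627$)
$144 + n = 144 - \left(\frac{16}{5} + \frac{8 \sqrt{2}}{5}\right) = \frac{704}{5} - \frac{8 \sqrt{2}}{5}$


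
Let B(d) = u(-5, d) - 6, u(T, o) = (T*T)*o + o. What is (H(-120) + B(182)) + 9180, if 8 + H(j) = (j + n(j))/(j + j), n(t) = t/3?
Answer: 41696/3 ≈ 13899.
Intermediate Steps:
u(T, o) = o + o*T**2 (u(T, o) = T**2*o + o = o*T**2 + o = o + o*T**2)
n(t) = t/3 (n(t) = t*(1/3) = t/3)
H(j) = -22/3 (H(j) = -8 + (j + j/3)/(j + j) = -8 + (4*j/3)/((2*j)) = -8 + (4*j/3)*(1/(2*j)) = -8 + 2/3 = -22/3)
B(d) = -6 + 26*d (B(d) = d*(1 + (-5)**2) - 6 = d*(1 + 25) - 6 = d*26 - 6 = 26*d - 6 = -6 + 26*d)
(H(-120) + B(182)) + 9180 = (-22/3 + (-6 + 26*182)) + 9180 = (-22/3 + (-6 + 4732)) + 9180 = (-22/3 + 4726) + 9180 = 14156/3 + 9180 = 41696/3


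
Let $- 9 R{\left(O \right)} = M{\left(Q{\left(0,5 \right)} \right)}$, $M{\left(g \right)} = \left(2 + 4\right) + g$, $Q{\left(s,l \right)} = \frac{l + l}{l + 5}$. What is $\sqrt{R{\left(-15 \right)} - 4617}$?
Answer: $\frac{2 i \sqrt{10390}}{3} \approx 67.954 i$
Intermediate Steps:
$Q{\left(s,l \right)} = \frac{2 l}{5 + l}$
$M{\left(g \right)} = 6 + g$
$R{\left(O \right)} = - \frac{7}{9}$ ($R{\left(O \right)} = - \frac{6 + 2 \cdot 5 \frac{1}{5 + 5}}{9} = - \frac{6 + 2 \cdot 5 \cdot \frac{1}{10}}{9} = - \frac{6 + 1}{9} = \left(- \frac{1}{9}\right) 7 = - \frac{7}{9}$)
$\sqrt{R{\left(-15 \right)} - 4617} = \sqrt{- \frac{7}{9} - 4617} = \sqrt{- \frac{41560}{9}} = \frac{2 i \sqrt{10390}}{3}$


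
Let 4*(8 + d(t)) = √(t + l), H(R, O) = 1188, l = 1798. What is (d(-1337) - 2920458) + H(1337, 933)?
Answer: -2919278 + √461/4 ≈ -2.9193e+6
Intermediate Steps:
d(t) = -8 + √(1798 + t)/4 (d(t) = -8 + √(t + 1798)/4 = -8 + √(1798 + t)/4)
(d(-1337) - 2920458) + H(1337, 933) = ((-8 + √(1798 - 1337)/4) - 2920458) + 1188 = ((-8 + √461/4) - 2920458) + 1188 = (-2920466 + √461/4) + 1188 = -2919278 + √461/4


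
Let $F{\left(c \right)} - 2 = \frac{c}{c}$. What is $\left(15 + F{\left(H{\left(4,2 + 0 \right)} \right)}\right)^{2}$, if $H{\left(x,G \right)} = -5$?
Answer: $324$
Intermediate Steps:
$F{\left(c \right)} = 3$ ($F{\left(c \right)} = 2 + \frac{c}{c} = 2 + 1 = 3$)
$\left(15 + F{\left(H{\left(4,2 + 0 \right)} \right)}\right)^{2} = \left(15 + 3\right)^{2} = 18^{2} = 324$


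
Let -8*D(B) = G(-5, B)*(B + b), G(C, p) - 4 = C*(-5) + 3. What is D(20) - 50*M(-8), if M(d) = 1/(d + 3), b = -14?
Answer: -14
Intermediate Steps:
G(C, p) = 7 - 5*C (G(C, p) = 4 + (C*(-5) + 3) = 4 + (-5*C + 3) = 4 + (3 - 5*C) = 7 - 5*C)
M(d) = 1/(3 + d)
D(B) = 56 - 4*B (D(B) = -(7 - 5*(-5))*(B - 14)/8 = -(7 + 25)*(-14 + B)/8 = -4*(-14 + B) = -(-448 + 32*B)/8 = 56 - 4*B)
D(20) - 50*M(-8) = (56 - 4*20) - 50/(3 - 8) = (56 - 80) - 50/(-5) = -24 - 50*(-⅕) = -24 + 10 = -14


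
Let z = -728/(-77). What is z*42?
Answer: 4368/11 ≈ 397.09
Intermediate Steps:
z = 104/11 (z = -728*(-1/77) = 104/11 ≈ 9.4545)
z*42 = (104/11)*42 = 4368/11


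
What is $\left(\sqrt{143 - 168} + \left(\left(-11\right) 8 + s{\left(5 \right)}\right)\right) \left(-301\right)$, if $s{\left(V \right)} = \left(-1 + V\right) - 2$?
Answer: $25886 - 1505 i \approx 25886.0 - 1505.0 i$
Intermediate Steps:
$s{\left(V \right)} = -3 + V$
$\left(\sqrt{143 - 168} + \left(\left(-11\right) 8 + s{\left(5 \right)}\right)\right) \left(-301\right) = \left(\sqrt{143 - 168} + \left(\left(-11\right) 8 + \left(-3 + 5\right)\right)\right) \left(-301\right) = \left(\sqrt{-25} + \left(-88 + 2\right)\right) \left(-301\right) = \left(5 i - 86\right) \left(-301\right) = \left(-86 + 5 i\right) \left(-301\right) = 25886 - 1505 i$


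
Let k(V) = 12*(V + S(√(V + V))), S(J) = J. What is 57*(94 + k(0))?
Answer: 5358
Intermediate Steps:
k(V) = 12*V + 12*√2*√V (k(V) = 12*(V + √(V + V)) = 12*(V + √(2*V)) = 12*(V + √2*√V) = 12*V + 12*√2*√V)
57*(94 + k(0)) = 57*(94 + (12*0 + 12*√2*√0)) = 57*(94 + (0 + 12*√2*0)) = 57*(94 + (0 + 0)) = 57*(94 + 0) = 57*94 = 5358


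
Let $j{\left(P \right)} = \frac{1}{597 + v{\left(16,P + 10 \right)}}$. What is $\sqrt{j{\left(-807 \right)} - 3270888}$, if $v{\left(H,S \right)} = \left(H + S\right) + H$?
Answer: $\frac{i \sqrt{23079385770}}{84} \approx 1808.6 i$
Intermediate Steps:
$v{\left(H,S \right)} = S + 2 H$
$j{\left(P \right)} = \frac{1}{639 + P}$ ($j{\left(P \right)} = \frac{1}{597 + \left(\left(P + 10\right) + 2 \cdot 16\right)} = \frac{1}{597 + \left(\left(10 + P\right) + 32\right)} = \frac{1}{597 + \left(42 + P\right)} = \frac{1}{639 + P}$)
$\sqrt{j{\left(-807 \right)} - 3270888} = \sqrt{\frac{1}{639 - 807} - 3270888} = \sqrt{\frac{1}{-168} - 3270888} = \sqrt{- \frac{1}{168} - 3270888} = \sqrt{- \frac{549509185}{168}} = \frac{i \sqrt{23079385770}}{84}$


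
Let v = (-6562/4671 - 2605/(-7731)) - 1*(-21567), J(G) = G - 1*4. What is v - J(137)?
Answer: 85997261063/4012389 ≈ 21433.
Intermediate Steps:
J(G) = -4 + G (J(G) = G - 4 = -4 + G)
v = 86530908800/4012389 (v = (-6562*1/4671 - 2605*(-1/7731)) + 21567 = (-6562/4671 + 2605/7731) + 21567 = -4284763/4012389 + 21567 = 86530908800/4012389 ≈ 21566.)
v - J(137) = 86530908800/4012389 - (-4 + 137) = 86530908800/4012389 - 1*133 = 86530908800/4012389 - 133 = 85997261063/4012389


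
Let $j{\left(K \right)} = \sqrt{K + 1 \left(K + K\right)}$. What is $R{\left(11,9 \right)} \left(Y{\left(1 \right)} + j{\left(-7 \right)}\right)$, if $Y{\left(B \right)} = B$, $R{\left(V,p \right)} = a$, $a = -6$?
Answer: $-6 - 6 i \sqrt{21} \approx -6.0 - 27.495 i$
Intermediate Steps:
$R{\left(V,p \right)} = -6$
$j{\left(K \right)} = \sqrt{3} \sqrt{K}$ ($j{\left(K \right)} = \sqrt{K + 1 \cdot 2 K} = \sqrt{K + 2 K} = \sqrt{3 K} = \sqrt{3} \sqrt{K}$)
$R{\left(11,9 \right)} \left(Y{\left(1 \right)} + j{\left(-7 \right)}\right) = - 6 \left(1 + \sqrt{3} \sqrt{-7}\right) = - 6 \left(1 + \sqrt{3} i \sqrt{7}\right) = - 6 \left(1 + i \sqrt{21}\right) = -6 - 6 i \sqrt{21}$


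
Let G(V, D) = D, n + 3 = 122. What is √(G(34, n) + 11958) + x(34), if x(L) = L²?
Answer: 1156 + √12077 ≈ 1265.9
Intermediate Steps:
n = 119 (n = -3 + 122 = 119)
√(G(34, n) + 11958) + x(34) = √(119 + 11958) + 34² = √12077 + 1156 = 1156 + √12077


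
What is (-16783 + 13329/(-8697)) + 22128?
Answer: 15490712/2899 ≈ 5343.5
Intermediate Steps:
(-16783 + 13329/(-8697)) + 22128 = (-16783 + 13329*(-1/8697)) + 22128 = (-16783 - 4443/2899) + 22128 = -48658360/2899 + 22128 = 15490712/2899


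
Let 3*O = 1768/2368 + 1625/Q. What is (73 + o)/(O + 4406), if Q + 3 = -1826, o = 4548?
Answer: 2501735464/2385312307 ≈ 1.0488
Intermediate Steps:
Q = -1829 (Q = -3 - 1826 = -1829)
O = -25597/541384 (O = (1768/2368 + 1625/(-1829))/3 = (1768*(1/2368) + 1625*(-1/1829))/3 = (221/296 - 1625/1829)/3 = (⅓)*(-76791/541384) = -25597/541384 ≈ -0.047281)
(73 + o)/(O + 4406) = (73 + 4548)/(-25597/541384 + 4406) = 4621/(2385312307/541384) = 4621*(541384/2385312307) = 2501735464/2385312307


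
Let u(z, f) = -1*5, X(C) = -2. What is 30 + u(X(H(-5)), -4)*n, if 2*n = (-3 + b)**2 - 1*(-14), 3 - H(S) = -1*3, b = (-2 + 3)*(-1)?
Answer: -45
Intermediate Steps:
b = -1 (b = 1*(-1) = -1)
H(S) = 6 (H(S) = 3 - (-1)*3 = 3 - 1*(-3) = 3 + 3 = 6)
u(z, f) = -5
n = 15 (n = ((-3 - 1)**2 - 1*(-14))/2 = ((-4)**2 + 14)/2 = (16 + 14)/2 = (1/2)*30 = 15)
30 + u(X(H(-5)), -4)*n = 30 - 5*15 = 30 - 75 = -45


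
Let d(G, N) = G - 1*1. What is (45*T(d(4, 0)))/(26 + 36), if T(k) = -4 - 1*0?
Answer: -90/31 ≈ -2.9032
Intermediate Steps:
d(G, N) = -1 + G (d(G, N) = G - 1 = -1 + G)
T(k) = -4 (T(k) = -4 + 0 = -4)
(45*T(d(4, 0)))/(26 + 36) = (45*(-4))/(26 + 36) = -180/62 = -180*1/62 = -90/31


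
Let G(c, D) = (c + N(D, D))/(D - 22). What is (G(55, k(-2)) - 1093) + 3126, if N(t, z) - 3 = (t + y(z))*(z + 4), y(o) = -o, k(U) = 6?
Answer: 16235/8 ≈ 2029.4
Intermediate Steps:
N(t, z) = 3 + (4 + z)*(t - z) (N(t, z) = 3 + (t - z)*(z + 4) = 3 + (t - z)*(4 + z) = 3 + (4 + z)*(t - z))
G(c, D) = (3 + c)/(-22 + D) (G(c, D) = (c + (3 - D² - 4*D + 4*D + D*D))/(D - 22) = (c + (3 - D² - 4*D + 4*D + D²))/(-22 + D) = (c + 3)/(-22 + D) = (3 + c)/(-22 + D))
(G(55, k(-2)) - 1093) + 3126 = ((3 + 55)/(-22 + 6) - 1093) + 3126 = (58/(-16) - 1093) + 3126 = (-1/16*58 - 1093) + 3126 = (-29/8 - 1093) + 3126 = -8773/8 + 3126 = 16235/8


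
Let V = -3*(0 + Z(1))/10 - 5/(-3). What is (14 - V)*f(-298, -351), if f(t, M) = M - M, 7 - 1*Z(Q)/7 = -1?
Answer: 0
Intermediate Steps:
Z(Q) = 56 (Z(Q) = 49 - 7*(-1) = 49 + 7 = 56)
f(t, M) = 0
V = -227/15 (V = -3*(0 + 56)/10 - 5/(-3) = -3*56*(⅒) - 5*(-⅓) = -168*⅒ + 5/3 = -84/5 + 5/3 = -227/15 ≈ -15.133)
(14 - V)*f(-298, -351) = (14 - 1*(-227/15))*0 = (14 + 227/15)*0 = (437/15)*0 = 0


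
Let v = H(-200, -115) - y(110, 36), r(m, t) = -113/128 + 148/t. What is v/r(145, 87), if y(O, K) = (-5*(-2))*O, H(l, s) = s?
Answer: -13530240/9113 ≈ -1484.7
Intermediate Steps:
y(O, K) = 10*O
r(m, t) = -113/128 + 148/t (r(m, t) = -113*1/128 + 148/t = -113/128 + 148/t)
v = -1215 (v = -115 - 10*110 = -115 - 1*1100 = -115 - 1100 = -1215)
v/r(145, 87) = -1215/(-113/128 + 148/87) = -1215/9113/11136 = -1215*11136/9113 = -13530240/9113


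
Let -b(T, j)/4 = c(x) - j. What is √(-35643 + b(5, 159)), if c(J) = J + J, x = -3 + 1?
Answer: I*√34991 ≈ 187.06*I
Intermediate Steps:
x = -2
c(J) = 2*J
b(T, j) = 16 + 4*j (b(T, j) = -4*(2*(-2) - j) = -4*(-4 - j) = 16 + 4*j)
√(-35643 + b(5, 159)) = √(-35643 + (16 + 4*159)) = √(-35643 + (16 + 636)) = √(-35643 + 652) = √(-34991) = I*√34991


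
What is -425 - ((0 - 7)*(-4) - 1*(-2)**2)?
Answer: -449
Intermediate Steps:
-425 - ((0 - 7)*(-4) - 1*(-2)**2) = -425 - (-7*(-4) - 1*4) = -425 - (28 - 4) = -425 - 1*24 = -425 - 24 = -449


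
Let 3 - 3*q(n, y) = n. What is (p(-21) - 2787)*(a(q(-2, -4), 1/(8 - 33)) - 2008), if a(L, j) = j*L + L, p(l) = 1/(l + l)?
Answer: 39143192/7 ≈ 5.5919e+6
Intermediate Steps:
p(l) = 1/(2*l)
q(n, y) = 1 - n/3
a(L, j) = L + L*j (a(L, j) = L*j + L = L + L*j)
(p(-21) - 2787)*(a(q(-2, -4), 1/(8 - 33)) - 2008) = ((½)/(-21) - 2787)*((1 - ⅓*(-2))*(1 + 1/(8 - 33)) - 2008) = ((½)*(-1/21) - 2787)*((1 + ⅔)*(1 + 1/(-25)) - 2008) = (-1/42 - 2787)*(5*(1 - 1/25)/3 - 2008) = -117055*((5/3)*(24/25) - 2008)/42 = -117055*(8/5 - 2008)/42 = -117055/42*(-10032/5) = 39143192/7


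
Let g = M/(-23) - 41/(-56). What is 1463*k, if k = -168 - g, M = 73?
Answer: -44566951/184 ≈ -2.4221e+5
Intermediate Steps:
g = -3145/1288 (g = 73/(-23) - 41/(-56) = 73*(-1/23) - 41*(-1/56) = -73/23 + 41/56 = -3145/1288 ≈ -2.4418)
k = -213239/1288 (k = -168 - 1*(-3145/1288) = -168 + 3145/1288 = -213239/1288 ≈ -165.56)
1463*k = 1463*(-213239/1288) = -44566951/184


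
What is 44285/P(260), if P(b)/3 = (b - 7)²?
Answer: 44285/192027 ≈ 0.23062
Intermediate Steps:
P(b) = 3*(-7 + b)² (P(b) = 3*(b - 7)² = 3*(-7 + b)²)
44285/P(260) = 44285/((3*(-7 + 260)²)) = 44285/((3*253²)) = 44285/((3*64009)) = 44285/192027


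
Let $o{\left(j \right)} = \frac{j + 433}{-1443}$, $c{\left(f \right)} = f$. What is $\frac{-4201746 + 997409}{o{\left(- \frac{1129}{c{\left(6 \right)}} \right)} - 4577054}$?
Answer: $\frac{2134088442}{3048318077} \approx 0.70009$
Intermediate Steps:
$o{\left(j \right)} = - \frac{433}{1443} - \frac{j}{1443}$ ($o{\left(j \right)} = \left(433 + j\right) \left(- \frac{1}{1443}\right) = - \frac{433}{1443} - \frac{j}{1443}$)
$\frac{-4201746 + 997409}{o{\left(- \frac{1129}{c{\left(6 \right)}} \right)} - 4577054} = \frac{-4201746 + 997409}{\left(- \frac{433}{1443} - \frac{\left(-1129\right) \frac{1}{6}}{1443}\right) - 4577054} = - \frac{3204337}{\left(- \frac{433}{1443} - \frac{\left(-1129\right) \frac{1}{6}}{1443}\right) - 4577054} = - \frac{3204337}{\left(- \frac{433}{1443} - - \frac{1129}{8658}\right) - 4577054} = - \frac{3204337}{\left(- \frac{433}{1443} + \frac{1129}{8658}\right) - 4577054} = - \frac{3204337}{- \frac{113}{666} - 4577054} = - \frac{3204337}{- \frac{3048318077}{666}} = \left(-3204337\right) \left(- \frac{666}{3048318077}\right) = \frac{2134088442}{3048318077}$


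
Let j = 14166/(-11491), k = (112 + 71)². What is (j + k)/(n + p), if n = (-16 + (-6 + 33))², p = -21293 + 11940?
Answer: -384807933/106084912 ≈ -3.6274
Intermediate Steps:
p = -9353
k = 33489 (k = 183² = 33489)
j = -14166/11491 (j = 14166*(-1/11491) = -14166/11491 ≈ -1.2328)
n = 121 (n = (-16 + 27)² = 11² = 121)
(j + k)/(n + p) = (-14166/11491 + 33489)/(121 - 9353) = (384807933/11491)/(-9232) = (384807933/11491)*(-1/9232) = -384807933/106084912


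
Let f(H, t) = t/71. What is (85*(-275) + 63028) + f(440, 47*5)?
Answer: 2815598/71 ≈ 39656.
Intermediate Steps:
f(H, t) = t/71 (f(H, t) = t*(1/71) = t/71)
(85*(-275) + 63028) + f(440, 47*5) = (85*(-275) + 63028) + (47*5)/71 = (-23375 + 63028) + (1/71)*235 = 39653 + 235/71 = 2815598/71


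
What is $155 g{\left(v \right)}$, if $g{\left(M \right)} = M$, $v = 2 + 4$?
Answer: $930$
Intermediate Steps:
$v = 6$
$155 g{\left(v \right)} = 155 \cdot 6 = 930$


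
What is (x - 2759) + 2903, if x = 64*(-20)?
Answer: -1136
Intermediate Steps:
x = -1280
(x - 2759) + 2903 = (-1280 - 2759) + 2903 = -4039 + 2903 = -1136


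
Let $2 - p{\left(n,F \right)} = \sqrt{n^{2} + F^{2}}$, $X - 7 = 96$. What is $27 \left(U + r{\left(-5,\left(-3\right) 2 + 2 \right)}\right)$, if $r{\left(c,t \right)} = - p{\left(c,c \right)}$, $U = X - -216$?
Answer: $8559 + 135 \sqrt{2} \approx 8749.9$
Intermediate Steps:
$X = 103$ ($X = 7 + 96 = 103$)
$U = 319$ ($U = 103 - -216 = 103 + 216 = 319$)
$p{\left(n,F \right)} = 2 - \sqrt{F^{2} + n^{2}}$ ($p{\left(n,F \right)} = 2 - \sqrt{n^{2} + F^{2}} = 2 - \sqrt{F^{2} + n^{2}}$)
$r{\left(c,t \right)} = -2 + \sqrt{2} \sqrt{c^{2}}$ ($r{\left(c,t \right)} = - (2 - \sqrt{c^{2} + c^{2}}) = - (2 - \sqrt{2 c^{2}}) = - (2 - \sqrt{2} \sqrt{c^{2}}) = -2 + \sqrt{2} \sqrt{c^{2}}$)
$27 \left(U + r{\left(-5,\left(-3\right) 2 + 2 \right)}\right) = 27 \left(319 - \left(2 - \sqrt{2} \sqrt{\left(-5\right)^{2}}\right)\right) = 27 \left(319 - \left(2 - \sqrt{2} \sqrt{25}\right)\right) = 27 \left(319 - \left(2 - \sqrt{2} \cdot 5\right)\right) = 27 \left(319 - \left(2 - 5 \sqrt{2}\right)\right) = 27 \left(317 + 5 \sqrt{2}\right) = 8559 + 135 \sqrt{2}$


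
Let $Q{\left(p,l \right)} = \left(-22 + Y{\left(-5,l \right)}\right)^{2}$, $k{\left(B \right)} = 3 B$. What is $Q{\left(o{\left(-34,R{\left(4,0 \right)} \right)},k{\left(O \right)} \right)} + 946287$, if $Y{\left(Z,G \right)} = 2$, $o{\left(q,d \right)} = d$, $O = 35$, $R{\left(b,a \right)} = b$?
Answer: $946687$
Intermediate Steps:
$Q{\left(p,l \right)} = 400$ ($Q{\left(p,l \right)} = \left(-22 + 2\right)^{2} = \left(-20\right)^{2} = 400$)
$Q{\left(o{\left(-34,R{\left(4,0 \right)} \right)},k{\left(O \right)} \right)} + 946287 = 400 + 946287 = 946687$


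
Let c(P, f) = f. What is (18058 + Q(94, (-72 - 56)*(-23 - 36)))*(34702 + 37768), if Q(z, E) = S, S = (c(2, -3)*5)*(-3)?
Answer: 1311924410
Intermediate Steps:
S = 45 (S = -3*5*(-3) = -15*(-3) = 45)
Q(z, E) = 45
(18058 + Q(94, (-72 - 56)*(-23 - 36)))*(34702 + 37768) = (18058 + 45)*(34702 + 37768) = 18103*72470 = 1311924410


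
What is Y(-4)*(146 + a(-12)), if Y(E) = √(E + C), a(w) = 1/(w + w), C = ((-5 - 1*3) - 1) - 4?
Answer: 3503*I*√17/24 ≈ 601.8*I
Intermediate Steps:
C = -13 (C = ((-5 - 3) - 1) - 4 = (-8 - 1) - 4 = -9 - 4 = -13)
a(w) = 1/(2*w)
Y(E) = √(-13 + E) (Y(E) = √(E - 13) = √(-13 + E))
Y(-4)*(146 + a(-12)) = √(-13 - 4)*(146 + (½)/(-12)) = √(-17)*(146 + (½)*(-1/12)) = (I*√17)*(146 - 1/24) = (I*√17)*(3503/24) = 3503*I*√17/24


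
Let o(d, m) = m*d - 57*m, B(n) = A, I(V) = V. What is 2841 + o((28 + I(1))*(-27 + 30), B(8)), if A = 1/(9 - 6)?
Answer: 2851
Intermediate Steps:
A = ⅓ (A = 1/3 = ⅓ ≈ 0.33333)
B(n) = ⅓
o(d, m) = -57*m + d*m (o(d, m) = d*m - 57*m = -57*m + d*m)
2841 + o((28 + I(1))*(-27 + 30), B(8)) = 2841 + (-57 + (28 + 1)*(-27 + 30))/3 = 2841 + (-57 + 29*3)/3 = 2841 + (-57 + 87)/3 = 2841 + (⅓)*30 = 2841 + 10 = 2851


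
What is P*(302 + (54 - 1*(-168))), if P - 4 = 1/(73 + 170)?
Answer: 509852/243 ≈ 2098.2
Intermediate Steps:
P = 973/243 (P = 4 + 1/(73 + 170) = 4 + 1/243 = 973/243 ≈ 4.0041)
P*(302 + (54 - 1*(-168))) = 973*(302 + (54 - 1*(-168)))/243 = 973*(302 + (54 + 168))/243 = 973*(302 + 222)/243 = (973/243)*524 = 509852/243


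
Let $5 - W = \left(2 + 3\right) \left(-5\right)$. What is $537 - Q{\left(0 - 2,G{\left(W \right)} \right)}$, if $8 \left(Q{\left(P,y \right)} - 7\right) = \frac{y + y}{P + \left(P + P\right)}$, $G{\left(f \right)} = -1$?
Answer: $\frac{12719}{24} \approx 529.96$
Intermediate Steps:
$W = 30$ ($W = 5 - \left(2 + 3\right) \left(-5\right) = 5 - 5 \left(-5\right) = 5 - -25 = 5 + 25 = 30$)
$Q{\left(P,y \right)} = 7 + \frac{y}{12 P}$ ($Q{\left(P,y \right)} = 7 + \frac{\left(y + y\right) \frac{1}{P + \left(P + P\right)}}{8} = 7 + \frac{2 y \frac{1}{P + 2 P}}{8} = 7 + \frac{2 y \frac{1}{3 P}}{8} = 7 + \frac{\frac{2}{3} y \frac{1}{P}}{8} = 7 + \frac{y}{12 P}$)
$537 - Q{\left(0 - 2,G{\left(W \right)} \right)} = 537 - \left(7 + \frac{1}{12} \left(-1\right) \frac{1}{0 - 2}\right) = 537 - \left(7 + \frac{1}{12} \left(-1\right) \frac{1}{-2}\right) = 537 - \left(7 + \frac{1}{12} \left(-1\right) \left(- \frac{1}{2}\right)\right) = 537 - \left(7 + \frac{1}{24}\right) = 537 - \frac{169}{24} = \frac{12719}{24}$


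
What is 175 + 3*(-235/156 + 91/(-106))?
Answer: 462747/2756 ≈ 167.91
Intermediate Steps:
175 + 3*(-235/156 + 91/(-106)) = 175 + 3*(-235*1/156 + 91*(-1/106)) = 175 + 3*(-235/156 - 91/106) = 175 + 3*(-19553/8268) = 175 - 19553/2756 = 462747/2756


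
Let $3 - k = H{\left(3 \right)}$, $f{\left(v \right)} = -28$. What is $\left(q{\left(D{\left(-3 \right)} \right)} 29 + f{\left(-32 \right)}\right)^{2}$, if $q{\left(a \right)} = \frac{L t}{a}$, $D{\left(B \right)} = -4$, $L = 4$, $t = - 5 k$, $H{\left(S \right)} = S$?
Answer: $784$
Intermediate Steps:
$k = 0$ ($k = 3 - 3 = 0$)
$t = 0$ ($t = \left(-5\right) 0 = 0$)
$q{\left(a \right)} = 0$ ($q{\left(a \right)} = \frac{4 \cdot 0}{a} = \frac{0}{a} = 0$)
$\left(q{\left(D{\left(-3 \right)} \right)} 29 + f{\left(-32 \right)}\right)^{2} = \left(0 \cdot 29 - 28\right)^{2} = \left(0 - 28\right)^{2} = \left(-28\right)^{2} = 784$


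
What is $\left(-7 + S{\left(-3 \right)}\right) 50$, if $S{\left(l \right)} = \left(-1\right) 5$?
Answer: $-600$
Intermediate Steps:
$S{\left(l \right)} = -5$
$\left(-7 + S{\left(-3 \right)}\right) 50 = \left(-7 - 5\right) 50 = \left(-12\right) 50 = -600$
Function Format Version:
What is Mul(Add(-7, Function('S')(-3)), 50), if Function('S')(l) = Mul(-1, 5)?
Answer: -600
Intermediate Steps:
Function('S')(l) = -5
Mul(Add(-7, Function('S')(-3)), 50) = Mul(Add(-7, -5), 50) = Mul(-12, 50) = -600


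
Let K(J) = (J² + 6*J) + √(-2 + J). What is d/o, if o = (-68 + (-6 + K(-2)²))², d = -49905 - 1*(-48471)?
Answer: 148419/186050 + 80304*I/93025 ≈ 0.79774 + 0.86325*I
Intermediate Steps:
K(J) = J² + √(-2 + J) + 6*J
d = -1434 (d = -49905 + 48471 = -1434)
o = (-74 + (-8 + 2*I)²)² (o = (-68 + (-6 + ((-2)² + √(-2 - 2) + 6*(-2))²))² = (-68 + (-6 + (4 + √(-4) - 12)²))² = (-68 + (-6 + (4 + 2*I - 12)²))² = (-68 + (-6 + (-8 + 2*I)²))² = (-74 + (-8 + 2*I)²)² ≈ -828.0 + 896.0*I)
d/o = -1434*(-828 - 896*I)/1488400 = -717*(-828 - 896*I)/744200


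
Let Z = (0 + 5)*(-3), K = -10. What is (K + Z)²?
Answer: 625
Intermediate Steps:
Z = -15 (Z = 5*(-3) = -15)
(K + Z)² = (-10 - 15)² = (-25)² = 625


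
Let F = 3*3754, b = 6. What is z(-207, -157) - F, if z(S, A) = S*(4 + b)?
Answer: -13332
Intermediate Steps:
z(S, A) = 10*S (z(S, A) = S*(4 + 6) = S*10 = 10*S)
F = 11262
z(-207, -157) - F = 10*(-207) - 1*11262 = -2070 - 11262 = -13332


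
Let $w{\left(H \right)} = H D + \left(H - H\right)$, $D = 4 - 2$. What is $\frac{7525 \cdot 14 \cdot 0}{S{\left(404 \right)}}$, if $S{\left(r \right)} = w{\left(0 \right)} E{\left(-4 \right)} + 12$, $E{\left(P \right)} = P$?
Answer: $0$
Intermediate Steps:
$D = 2$ ($D = 4 - 2 = 2$)
$w{\left(H \right)} = 2 H$ ($w{\left(H \right)} = H 2 + \left(H - H\right) = 2 H + 0 = 2 H$)
$S{\left(r \right)} = 12$ ($S{\left(r \right)} = 2 \cdot 0 \left(-4\right) + 12 = 0 \left(-4\right) + 12 = 0 + 12 = 12$)
$\frac{7525 \cdot 14 \cdot 0}{S{\left(404 \right)}} = \frac{7525 \cdot 14 \cdot 0}{12} = 7525 \cdot 0 \cdot \frac{1}{12} = 0 \cdot \frac{1}{12} = 0$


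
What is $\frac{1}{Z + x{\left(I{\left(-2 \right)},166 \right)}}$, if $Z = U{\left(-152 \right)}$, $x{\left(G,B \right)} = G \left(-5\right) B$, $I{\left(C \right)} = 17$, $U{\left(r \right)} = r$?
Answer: $- \frac{1}{14262} \approx -7.0116 \cdot 10^{-5}$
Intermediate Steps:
$x{\left(G,B \right)} = - 5 B G$ ($x{\left(G,B \right)} = - 5 G B = - 5 B G$)
$Z = -152$
$\frac{1}{Z + x{\left(I{\left(-2 \right)},166 \right)}} = \frac{1}{-152 - 830 \cdot 17} = \frac{1}{-152 - 14110} = \frac{1}{-14262} = - \frac{1}{14262}$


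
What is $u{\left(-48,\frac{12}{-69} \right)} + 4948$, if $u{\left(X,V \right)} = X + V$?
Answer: $\frac{112696}{23} \approx 4899.8$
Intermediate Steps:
$u{\left(X,V \right)} = V + X$
$u{\left(-48,\frac{12}{-69} \right)} + 4948 = \left(\frac{12}{-69} - 48\right) + 4948 = \left(12 \left(- \frac{1}{69}\right) - 48\right) + 4948 = \left(- \frac{4}{23} - 48\right) + 4948 = - \frac{1108}{23} + 4948 = \frac{112696}{23}$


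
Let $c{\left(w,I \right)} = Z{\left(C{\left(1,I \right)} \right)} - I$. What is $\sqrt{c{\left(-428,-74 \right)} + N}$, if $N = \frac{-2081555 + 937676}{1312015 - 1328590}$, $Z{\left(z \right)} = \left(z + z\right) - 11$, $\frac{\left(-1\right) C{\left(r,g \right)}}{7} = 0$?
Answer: $\frac{2 \sqrt{139438}}{65} \approx 11.49$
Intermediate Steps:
$C{\left(r,g \right)} = 0$ ($C{\left(r,g \right)} = \left(-7\right) 0 = 0$)
$Z{\left(z \right)} = -11 + 2 z$ ($Z{\left(z \right)} = 2 z - 11 = -11 + 2 z$)
$c{\left(w,I \right)} = -11 - I$ ($c{\left(w,I \right)} = \left(-11 + 2 \cdot 0\right) - I = \left(-11 + 0\right) - I = -11 - I$)
$N = \frac{22429}{325}$ ($N = - \frac{1143879}{-16575} = \left(-1143879\right) \left(- \frac{1}{16575}\right) = \frac{22429}{325} \approx 69.012$)
$\sqrt{c{\left(-428,-74 \right)} + N} = \sqrt{\left(-11 - -74\right) + \frac{22429}{325}} = \sqrt{\left(-11 + 74\right) + \frac{22429}{325}} = \sqrt{63 + \frac{22429}{325}} = \sqrt{\frac{42904}{325}} = \frac{2 \sqrt{139438}}{65}$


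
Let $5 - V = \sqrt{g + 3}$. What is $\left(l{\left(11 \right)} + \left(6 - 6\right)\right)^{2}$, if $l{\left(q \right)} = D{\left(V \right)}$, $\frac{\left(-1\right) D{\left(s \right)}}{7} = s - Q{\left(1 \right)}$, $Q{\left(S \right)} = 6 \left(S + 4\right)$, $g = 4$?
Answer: $30968 + 2450 \sqrt{7} \approx 37450.0$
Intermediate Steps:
$Q{\left(S \right)} = 24 + 6 S$ ($Q{\left(S \right)} = 6 \left(4 + S\right) = 24 + 6 S$)
$V = 5 - \sqrt{7}$ ($V = 5 - \sqrt{4 + 3} = 5 - \sqrt{7} \approx 2.3542$)
$D{\left(s \right)} = 210 - 7 s$ ($D{\left(s \right)} = - 7 \left(s - \left(24 + 6 \cdot 1\right)\right) = - 7 \left(s - \left(24 + 6\right)\right) = - 7 \left(s - 30\right) = - 7 \left(-30 + s\right) = 210 - 7 s$)
$l{\left(q \right)} = 175 + 7 \sqrt{7}$ ($l{\left(q \right)} = 210 - 7 \left(5 - \sqrt{7}\right) = 210 - \left(35 - 7 \sqrt{7}\right) = 175 + 7 \sqrt{7}$)
$\left(l{\left(11 \right)} + \left(6 - 6\right)\right)^{2} = \left(\left(175 + 7 \sqrt{7}\right) + \left(6 - 6\right)\right)^{2} = \left(\left(175 + 7 \sqrt{7}\right) + 0\right)^{2} = \left(175 + 7 \sqrt{7}\right)^{2}$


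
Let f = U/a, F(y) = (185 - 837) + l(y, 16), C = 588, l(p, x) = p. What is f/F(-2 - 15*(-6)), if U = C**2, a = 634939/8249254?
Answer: -237677506248/29842133 ≈ -7964.5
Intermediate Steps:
a = 634939/8249254 (a = 634939*(1/8249254) = 634939/8249254 ≈ 0.076969)
U = 345744 (U = 588**2 = 345744)
F(y) = -652 + y (F(y) = (185 - 837) + y = -652 + y)
f = 2852130074976/634939 (f = 345744/(634939/8249254) = 345744*(8249254/634939) = 2852130074976/634939 ≈ 4.4920e+6)
f/F(-2 - 15*(-6)) = 2852130074976/(634939*(-652 + (-2 - 15*(-6)))) = 2852130074976/(634939*(-652 + (-2 + 90))) = 2852130074976/(634939*(-652 + 88)) = (2852130074976/634939)/(-564) = (2852130074976/634939)*(-1/564) = -237677506248/29842133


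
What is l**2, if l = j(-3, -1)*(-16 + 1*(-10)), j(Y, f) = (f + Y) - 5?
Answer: 54756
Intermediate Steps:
j(Y, f) = -5 + Y + f (j(Y, f) = (Y + f) - 5 = -5 + Y + f)
l = 234 (l = (-5 - 3 - 1)*(-16 + 1*(-10)) = -9*(-16 - 10) = -9*(-26) = 234)
l**2 = 234**2 = 54756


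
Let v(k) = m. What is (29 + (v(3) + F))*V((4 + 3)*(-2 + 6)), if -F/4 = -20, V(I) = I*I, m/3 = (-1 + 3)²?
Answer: 94864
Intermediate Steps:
m = 12 (m = 3*(-1 + 3)² = 3*2² = 3*4 = 12)
v(k) = 12
V(I) = I²
F = 80 (F = -4*(-20) = 80)
(29 + (v(3) + F))*V((4 + 3)*(-2 + 6)) = (29 + (12 + 80))*((4 + 3)*(-2 + 6))² = (29 + 92)*(7*4)² = 121*28² = 121*784 = 94864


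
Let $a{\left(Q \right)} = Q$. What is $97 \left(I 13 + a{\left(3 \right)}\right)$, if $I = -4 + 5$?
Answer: $1552$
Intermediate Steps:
$I = 1$
$97 \left(I 13 + a{\left(3 \right)}\right) = 97 \left(1 \cdot 13 + 3\right) = 97 \left(13 + 3\right) = 97 \cdot 16 = 1552$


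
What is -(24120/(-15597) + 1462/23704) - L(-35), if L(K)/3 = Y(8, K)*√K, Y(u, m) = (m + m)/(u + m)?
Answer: 30496537/20539516 - 70*I*√35/9 ≈ 1.4848 - 46.014*I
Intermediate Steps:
Y(u, m) = 2*m/(m + u) (Y(u, m) = (2*m)/(m + u) = 2*m/(m + u))
L(K) = 6*K^(3/2)/(8 + K) (L(K) = 3*((2*K/(K + 8))*√K) = 3*((2*K/(8 + K))*√K) = 3*(2*K^(3/2)/(8 + K)) = 6*K^(3/2)/(8 + K))
-(24120/(-15597) + 1462/23704) - L(-35) = -(24120/(-15597) + 1462/23704) - 6*(-35)^(3/2)/(8 - 35) = -(24120*(-1/15597) + 1462*(1/23704)) - 6*(-35*I*√35)/(-27) = -(-2680/1733 + 731/11852) - 6*(-35*I*√35)*(-1)/27 = -1*(-30496537/20539516) - 70*I*√35/9 = 30496537/20539516 - 70*I*√35/9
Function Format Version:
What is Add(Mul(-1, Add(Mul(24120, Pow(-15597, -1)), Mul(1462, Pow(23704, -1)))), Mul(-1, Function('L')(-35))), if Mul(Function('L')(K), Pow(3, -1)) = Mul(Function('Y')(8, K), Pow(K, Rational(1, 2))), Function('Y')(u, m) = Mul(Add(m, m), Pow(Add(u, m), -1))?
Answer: Add(Rational(30496537, 20539516), Mul(Rational(-70, 9), I, Pow(35, Rational(1, 2)))) ≈ Add(1.4848, Mul(-46.014, I))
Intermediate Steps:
Function('Y')(u, m) = Mul(2, m, Pow(Add(m, u), -1)) (Function('Y')(u, m) = Mul(Mul(2, m), Pow(Add(m, u), -1)) = Mul(2, m, Pow(Add(m, u), -1)))
Function('L')(K) = Mul(6, Pow(K, Rational(3, 2)), Pow(Add(8, K), -1)) (Function('L')(K) = Mul(3, Mul(Mul(2, K, Pow(Add(K, 8), -1)), Pow(K, Rational(1, 2)))) = Mul(3, Mul(Mul(2, K, Pow(Add(8, K), -1)), Pow(K, Rational(1, 2)))) = Mul(3, Mul(2, Pow(K, Rational(3, 2)), Pow(Add(8, K), -1))) = Mul(6, Pow(K, Rational(3, 2)), Pow(Add(8, K), -1)))
Add(Mul(-1, Add(Mul(24120, Pow(-15597, -1)), Mul(1462, Pow(23704, -1)))), Mul(-1, Function('L')(-35))) = Add(Mul(-1, Add(Mul(24120, Pow(-15597, -1)), Mul(1462, Pow(23704, -1)))), Mul(-1, Mul(6, Pow(-35, Rational(3, 2)), Pow(Add(8, -35), -1)))) = Add(Mul(-1, Add(Mul(24120, Rational(-1, 15597)), Mul(1462, Rational(1, 23704)))), Mul(-1, Mul(6, Mul(-35, I, Pow(35, Rational(1, 2))), Pow(-27, -1)))) = Add(Mul(-1, Add(Rational(-2680, 1733), Rational(731, 11852))), Mul(-1, Mul(6, Mul(-35, I, Pow(35, Rational(1, 2))), Rational(-1, 27)))) = Add(Mul(-1, Rational(-30496537, 20539516)), Mul(-1, Mul(Rational(70, 9), I, Pow(35, Rational(1, 2))))) = Add(Rational(30496537, 20539516), Mul(Rational(-70, 9), I, Pow(35, Rational(1, 2))))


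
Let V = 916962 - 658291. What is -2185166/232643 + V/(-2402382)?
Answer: -5309781462865/558897355626 ≈ -9.5005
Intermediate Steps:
V = 258671
-2185166/232643 + V/(-2402382) = -2185166/232643 + 258671/(-2402382) = -2185166*1/232643 + 258671*(-1/2402382) = -2185166/232643 - 258671/2402382 = -5309781462865/558897355626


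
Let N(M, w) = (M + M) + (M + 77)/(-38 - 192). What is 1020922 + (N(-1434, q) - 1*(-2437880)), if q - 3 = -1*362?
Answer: 34559399/10 ≈ 3.4559e+6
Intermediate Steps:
q = -359 (q = 3 - 1*362 = 3 - 362 = -359)
N(M, w) = -77/230 + 459*M/230 (N(M, w) = 2*M + (77 + M)/(-230) = 2*M + (77 + M)*(-1/230) = 2*M + (-77/230 - M/230) = -77/230 + 459*M/230)
1020922 + (N(-1434, q) - 1*(-2437880)) = 1020922 + ((-77/230 + (459/230)*(-1434)) - 1*(-2437880)) = 1020922 + ((-77/230 - 329103/115) + 2437880) = 1020922 + (-28621/10 + 2437880) = 1020922 + 24350179/10 = 34559399/10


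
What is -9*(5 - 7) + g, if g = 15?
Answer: 33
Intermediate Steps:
-9*(5 - 7) + g = -9*(5 - 7) + 15 = -9*(-2) + 15 = 18 + 15 = 33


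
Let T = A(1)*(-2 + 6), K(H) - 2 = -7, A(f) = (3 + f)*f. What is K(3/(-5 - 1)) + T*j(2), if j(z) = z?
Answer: 27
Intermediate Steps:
A(f) = f*(3 + f)
K(H) = -5 (K(H) = 2 - 7 = -5)
T = 16 (T = (1*(3 + 1))*(-2 + 6) = (1*4)*4 = 4*4 = 16)
K(3/(-5 - 1)) + T*j(2) = -5 + 16*2 = -5 + 32 = 27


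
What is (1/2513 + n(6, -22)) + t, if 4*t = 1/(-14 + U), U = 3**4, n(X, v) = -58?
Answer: -39059291/673484 ≈ -57.996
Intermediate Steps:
U = 81
t = 1/268 (t = 1/(4*(-14 + 81)) = (1/4)/67 = (1/4)*(1/67) = 1/268 ≈ 0.0037313)
(1/2513 + n(6, -22)) + t = (1/2513 - 58) + 1/268 = -145753/2513 + 1/268 = -39059291/673484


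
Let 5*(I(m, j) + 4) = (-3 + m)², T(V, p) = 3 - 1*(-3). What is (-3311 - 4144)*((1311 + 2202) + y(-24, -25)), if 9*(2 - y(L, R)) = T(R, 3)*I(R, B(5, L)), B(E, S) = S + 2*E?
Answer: -25444909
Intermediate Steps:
T(V, p) = 6 (T(V, p) = 3 + 3 = 6)
I(m, j) = -4 + (-3 + m)²/5
y(L, R) = 14/3 - 2*(-3 + R)²/15 (y(L, R) = 2 - 2*(-4 + (-3 + R)²/5)/3 = 2 - (-24 + 6*(-3 + R)²/5)/9 = 2 + (8/3 - 2*(-3 + R)²/15) = 14/3 - 2*(-3 + R)²/15)
(-3311 - 4144)*((1311 + 2202) + y(-24, -25)) = (-3311 - 4144)*((1311 + 2202) + (14/3 - 2*(-3 - 25)²/15)) = -7455*(3513 + (14/3 - 2/15*(-28)²)) = -7455*(3513 + (14/3 - 2/15*784)) = -7455*(3513 + (14/3 - 1568/15)) = -7455*(3513 - 1498/15) = -7455*51197/15 = -25444909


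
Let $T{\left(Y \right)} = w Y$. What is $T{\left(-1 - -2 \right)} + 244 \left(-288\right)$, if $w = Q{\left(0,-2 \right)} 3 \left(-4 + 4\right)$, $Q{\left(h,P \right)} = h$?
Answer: $-70272$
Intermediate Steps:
$w = 0$ ($w = 0 \cdot 3 \left(-4 + 4\right) = 0 \cdot 0 = 0$)
$T{\left(Y \right)} = 0$ ($T{\left(Y \right)} = 0 Y = 0$)
$T{\left(-1 - -2 \right)} + 244 \left(-288\right) = 0 + 244 \left(-288\right) = 0 - 70272 = -70272$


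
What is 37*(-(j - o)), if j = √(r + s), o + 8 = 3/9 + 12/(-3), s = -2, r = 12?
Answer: -1295/3 - 37*√10 ≈ -548.67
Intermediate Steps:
o = -35/3 (o = -8 + (3/9 + 12/(-3)) = -8 + (3*(⅑) + 12*(-⅓)) = -8 + (⅓ - 4) = -8 - 11/3 = -35/3 ≈ -11.667)
j = √10 (j = √(12 - 2) = √10 ≈ 3.1623)
37*(-(j - o)) = 37*(-(√10 - 1*(-35/3))) = 37*(-(√10 + 35/3)) = 37*(-(35/3 + √10)) = 37*(-35/3 - √10) = -1295/3 - 37*√10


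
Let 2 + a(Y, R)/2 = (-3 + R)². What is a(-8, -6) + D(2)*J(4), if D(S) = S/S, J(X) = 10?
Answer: 168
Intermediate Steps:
D(S) = 1
a(Y, R) = -4 + 2*(-3 + R)²
a(-8, -6) + D(2)*J(4) = (-4 + 2*(-3 - 6)²) + 1*10 = (-4 + 2*(-9)²) + 10 = (-4 + 2*81) + 10 = (-4 + 162) + 10 = 158 + 10 = 168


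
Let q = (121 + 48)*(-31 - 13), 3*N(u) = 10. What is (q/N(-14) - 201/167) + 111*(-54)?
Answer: -6868713/835 ≈ -8226.0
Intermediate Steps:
N(u) = 10/3 (N(u) = (1/3)*10 = 10/3)
q = -7436 (q = 169*(-44) = -7436)
(q/N(-14) - 201/167) + 111*(-54) = (-7436/10/3 - 201/167) + 111*(-54) = (-7436*3/10 - 201*1/167) - 5994 = (-11154/5 - 201/167) - 5994 = -1863723/835 - 5994 = -6868713/835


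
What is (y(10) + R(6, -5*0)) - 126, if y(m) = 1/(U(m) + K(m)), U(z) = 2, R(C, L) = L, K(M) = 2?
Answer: -503/4 ≈ -125.75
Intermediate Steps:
y(m) = 1/4 (y(m) = 1/(2 + 2) = 1/4)
(y(10) + R(6, -5*0)) - 126 = (1/4 - 5*0) - 126 = (1/4 + 0) - 126 = 1/4 - 126 = -503/4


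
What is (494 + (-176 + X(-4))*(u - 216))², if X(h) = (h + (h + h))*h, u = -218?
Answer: 3141154116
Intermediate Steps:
X(h) = 3*h² (X(h) = (h + 2*h)*h = (3*h)*h = 3*h²)
(494 + (-176 + X(-4))*(u - 216))² = (494 + (-176 + 3*(-4)²)*(-218 - 216))² = (494 + (-176 + 3*16)*(-434))² = (494 + (-176 + 48)*(-434))² = (494 - 128*(-434))² = (494 + 55552)² = 56046² = 3141154116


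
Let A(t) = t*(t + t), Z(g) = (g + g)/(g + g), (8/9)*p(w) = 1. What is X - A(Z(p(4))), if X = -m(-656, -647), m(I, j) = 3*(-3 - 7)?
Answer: 28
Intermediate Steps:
m(I, j) = -30 (m(I, j) = 3*(-10) = -30)
p(w) = 9/8 (p(w) = (9/8)*1 = 9/8)
Z(g) = 1 (Z(g) = (2*g)/((2*g)) = (2*g)*(1/(2*g)) = 1)
A(t) = 2*t**2 (A(t) = t*(2*t) = 2*t**2)
X = 30 (X = -1*(-30) = 30)
X - A(Z(p(4))) = 30 - 2*1**2 = 30 - 2 = 28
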